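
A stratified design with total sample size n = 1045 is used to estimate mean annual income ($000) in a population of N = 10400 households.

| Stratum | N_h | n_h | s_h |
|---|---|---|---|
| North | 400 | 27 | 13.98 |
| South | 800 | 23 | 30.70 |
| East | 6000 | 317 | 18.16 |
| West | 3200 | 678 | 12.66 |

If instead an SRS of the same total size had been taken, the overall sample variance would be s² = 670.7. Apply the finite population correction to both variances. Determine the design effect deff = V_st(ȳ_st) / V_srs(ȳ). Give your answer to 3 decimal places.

deff ≈ 1.024

V̂(ȳ_st) = Σ W_h² (1 − n_h/N_h) s_h²/n_h, with W_h = N_h/N and N = 10400:
  stratum North: (400/10400)²·(1 − 27/400)·13.98²/27 = 0.00998511
  stratum South: (800/10400)²·(1 − 23/800)·30.70²/23 = 0.235501
  stratum East: (6000/10400)²·(1 − 317/6000)·18.16²/317 = 0.32797
  stratum West: (3200/10400)²·(1 − 678/3200)·12.66²/678 = 0.0176387
V_st = 0.591095
V_srs = (1 − 1045/10400)·670.7/1045 = 0.577328
deff = V_st / V_srs = 0.591095/0.577328 = 1.0238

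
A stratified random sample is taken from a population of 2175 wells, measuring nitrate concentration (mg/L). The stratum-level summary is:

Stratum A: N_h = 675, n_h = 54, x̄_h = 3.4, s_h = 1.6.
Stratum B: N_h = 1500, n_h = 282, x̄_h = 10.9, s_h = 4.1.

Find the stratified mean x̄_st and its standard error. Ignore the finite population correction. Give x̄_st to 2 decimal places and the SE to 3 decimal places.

x̄_st ≈ 8.57, SE ≈ 0.181

x̄_st = Σ W_h x̄_h = (675·3.4 + 1500·10.9)/2175 = 8.57241
V̂(x̄_st) = Σ W_h² s_h²/n_h, with W_h = N_h/N and N = 2175:
  stratum A: (675/2175)²·1.6²/54 = 0.00456599
  stratum B: (1500/2175)²·4.1²/282 = 0.0283519
V̂(x̄_st) = 0.0329179
SE(x̄_st) = √0.0329179 = 0.181433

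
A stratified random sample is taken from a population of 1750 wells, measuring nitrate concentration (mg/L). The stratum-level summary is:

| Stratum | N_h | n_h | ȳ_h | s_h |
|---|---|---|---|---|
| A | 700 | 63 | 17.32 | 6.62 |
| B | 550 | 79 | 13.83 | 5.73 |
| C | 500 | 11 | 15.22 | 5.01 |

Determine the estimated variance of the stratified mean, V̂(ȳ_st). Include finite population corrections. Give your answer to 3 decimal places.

V̂(ȳ_st) ≈ 0.319

V̂(ȳ_st) = Σ W_h² (1 − n_h/N_h) s_h²/n_h, with W_h = N_h/N and N = 1750:
  stratum A: (700/1750)²·(1 − 63/700)·6.62²/63 = 0.101283
  stratum B: (550/1750)²·(1 − 79/550)·5.73²/79 = 0.0351552
  stratum C: (500/1750)²·(1 − 11/500)·5.01²/11 = 0.182174
V̂(ȳ_st) = 0.318612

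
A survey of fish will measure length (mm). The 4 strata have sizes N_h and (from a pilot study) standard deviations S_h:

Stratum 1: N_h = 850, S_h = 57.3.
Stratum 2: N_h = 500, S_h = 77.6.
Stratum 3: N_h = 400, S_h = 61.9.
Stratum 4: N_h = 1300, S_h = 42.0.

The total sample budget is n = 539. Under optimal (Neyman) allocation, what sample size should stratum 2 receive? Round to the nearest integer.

125

Neyman allocation: n_h = n · N_h S_h / Σ N_i S_i, with n = 539.
  stratum 1: N_h·S_h = 850·57.3 = 48705.00
  stratum 2: N_h·S_h = 500·77.6 = 38800.00
  stratum 3: N_h·S_h = 400·61.9 = 24760.00
  stratum 4: N_h·S_h = 1300·42.0 = 54600.00
Σ N_h S_h = 166865.00
n for stratum 2 = 539·38800.00/166865.00 = 125.330 → 125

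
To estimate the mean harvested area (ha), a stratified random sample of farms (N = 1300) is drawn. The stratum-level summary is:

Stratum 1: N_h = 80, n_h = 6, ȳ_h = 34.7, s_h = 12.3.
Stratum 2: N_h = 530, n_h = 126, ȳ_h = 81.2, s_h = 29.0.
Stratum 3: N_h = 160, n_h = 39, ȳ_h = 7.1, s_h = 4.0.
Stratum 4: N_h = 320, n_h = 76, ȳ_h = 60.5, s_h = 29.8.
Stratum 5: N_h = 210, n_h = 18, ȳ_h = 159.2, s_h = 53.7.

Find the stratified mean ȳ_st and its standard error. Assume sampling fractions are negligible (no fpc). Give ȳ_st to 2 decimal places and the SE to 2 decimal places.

ȳ_st = Σ W_h ȳ_h = (80·34.7 + 530·81.2 + 160·7.1 + 320·60.5 + 210·159.2)/1300 = 76.72308
V̂(ȳ_st) = Σ W_h² s_h²/n_h, with W_h = N_h/N and N = 1300:
  stratum 1: (80/1300)²·12.3²/6 = 0.0954888
  stratum 2: (530/1300)²·29.0²/126 = 1.10941
  stratum 3: (160/1300)²·4.0²/39 = 0.00621453
  stratum 4: (320/1300)²·29.8²/76 = 0.707998
  stratum 5: (210/1300)²·53.7²/18 = 4.1805
V̂(ȳ_st) = 6.0996
SE(ȳ_st) = √6.0996 = 2.46974

ȳ_st ≈ 76.72, SE ≈ 2.47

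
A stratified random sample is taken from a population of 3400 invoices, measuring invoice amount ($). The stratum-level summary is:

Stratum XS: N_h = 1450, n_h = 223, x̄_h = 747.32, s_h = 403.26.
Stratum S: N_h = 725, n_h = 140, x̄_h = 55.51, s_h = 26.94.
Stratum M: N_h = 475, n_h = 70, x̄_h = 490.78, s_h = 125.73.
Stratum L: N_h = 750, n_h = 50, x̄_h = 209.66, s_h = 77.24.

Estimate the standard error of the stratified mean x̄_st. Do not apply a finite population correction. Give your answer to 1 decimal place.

V̂(x̄_st) = Σ W_h² s_h²/n_h, with W_h = N_h/N and N = 3400:
  stratum XS: (1450/3400)²·403.26²/223 = 132.631
  stratum S: (725/3400)²·26.94²/140 = 0.235714
  stratum M: (475/3400)²·125.73²/70 = 4.40767
  stratum L: (750/3400)²·77.24²/50 = 5.80603
V̂(x̄_st) = 143.08
SE(x̄_st) = √143.08 = 11.9616

SE(x̄_st) ≈ 12.0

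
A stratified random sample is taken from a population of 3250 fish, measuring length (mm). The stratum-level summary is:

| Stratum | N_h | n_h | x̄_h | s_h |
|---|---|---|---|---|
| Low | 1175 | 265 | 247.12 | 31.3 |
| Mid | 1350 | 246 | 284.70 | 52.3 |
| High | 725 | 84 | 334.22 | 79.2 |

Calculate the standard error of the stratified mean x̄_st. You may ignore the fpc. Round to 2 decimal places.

V̂(x̄_st) = Σ W_h² s_h²/n_h, with W_h = N_h/N and N = 3250:
  stratum Low: (1175/3250)²·31.3²/265 = 0.483228
  stratum Mid: (1350/3250)²·52.3²/246 = 1.91853
  stratum High: (725/3250)²·79.2²/84 = 3.71604
V̂(x̄_st) = 6.1178
SE(x̄_st) = √6.1178 = 2.47342

SE(x̄_st) ≈ 2.47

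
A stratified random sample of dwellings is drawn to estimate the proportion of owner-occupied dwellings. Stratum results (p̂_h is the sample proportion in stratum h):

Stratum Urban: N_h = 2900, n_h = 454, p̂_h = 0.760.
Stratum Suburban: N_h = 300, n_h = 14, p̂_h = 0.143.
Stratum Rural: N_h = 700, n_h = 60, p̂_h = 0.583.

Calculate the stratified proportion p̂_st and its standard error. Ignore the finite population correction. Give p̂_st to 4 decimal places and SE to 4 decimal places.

p̂_st ≈ 0.6808, SE ≈ 0.0203

N = 3900; stratum weights W_h = N_h/N.
p̂_st = Σ W_h p̂_h = (2900·0.760 + 300·0.143 + 700·0.583)/3900 = 0.68077
V̂(p̂_st) = Σ W_h² p̂_h(1−p̂_h)/(n_h−1):
  stratum Urban: (2900/3900)²·0.760·0.240/453 = 0.000222635
  stratum Suburban: (300/3900)²·0.143·0.857/13 = 5.57811e-05
  stratum Rural: (700/3900)²·0.583·0.417/59 = 0.000132745
V̂(p̂_st) = 0.000411161; SE = √V̂ = 0.0202771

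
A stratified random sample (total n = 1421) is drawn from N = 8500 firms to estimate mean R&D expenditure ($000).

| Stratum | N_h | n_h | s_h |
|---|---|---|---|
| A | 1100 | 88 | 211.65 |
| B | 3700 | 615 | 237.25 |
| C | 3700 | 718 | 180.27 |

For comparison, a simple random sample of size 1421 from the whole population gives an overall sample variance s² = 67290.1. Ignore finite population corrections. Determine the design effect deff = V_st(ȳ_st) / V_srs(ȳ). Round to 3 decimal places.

V̂(ȳ_st) = Σ W_h² s_h²/n_h, with W_h = N_h/N and N = 8500:
  stratum A: (1100/8500)²·211.65²/88 = 8.52514
  stratum B: (3700/8500)²·237.25²/615 = 17.3421
  stratum C: (3700/8500)²·180.27²/718 = 8.57607
V_st = 34.4434
V_srs = s²/n = 67290.1/1421 = 47.354
deff = V_st / V_srs = 34.4434/47.354 = 0.7274

deff ≈ 0.727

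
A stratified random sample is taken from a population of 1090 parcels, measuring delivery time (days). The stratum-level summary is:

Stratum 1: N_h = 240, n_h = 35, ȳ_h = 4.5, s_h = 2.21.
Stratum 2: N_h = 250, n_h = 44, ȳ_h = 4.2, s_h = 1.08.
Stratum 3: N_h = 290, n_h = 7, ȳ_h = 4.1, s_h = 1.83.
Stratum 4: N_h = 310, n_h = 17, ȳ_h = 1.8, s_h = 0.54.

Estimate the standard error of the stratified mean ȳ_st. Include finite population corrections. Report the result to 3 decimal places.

SE(ȳ_st) ≈ 0.203

V̂(ȳ_st) = Σ W_h² (1 − n_h/N_h) s_h²/n_h, with W_h = N_h/N and N = 1090:
  stratum 1: (240/1090)²·(1 − 35/240)·2.21²/35 = 0.00577868
  stratum 2: (250/1090)²·(1 − 44/250)·1.08²/44 = 0.00114908
  stratum 3: (290/1090)²·(1 − 7/290)·1.83²/7 = 0.0330473
  stratum 4: (310/1090)²·(1 − 17/310)·0.54²/17 = 0.00131134
V̂(ȳ_st) = 0.0412864
SE(ȳ_st) = √0.0412864 = 0.20319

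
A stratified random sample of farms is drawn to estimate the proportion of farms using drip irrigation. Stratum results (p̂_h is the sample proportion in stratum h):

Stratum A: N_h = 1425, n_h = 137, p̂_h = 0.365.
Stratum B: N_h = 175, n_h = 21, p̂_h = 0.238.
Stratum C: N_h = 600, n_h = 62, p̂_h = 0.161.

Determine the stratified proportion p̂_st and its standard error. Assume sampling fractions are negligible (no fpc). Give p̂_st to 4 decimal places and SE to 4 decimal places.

N = 2200; stratum weights W_h = N_h/N.
p̂_st = Σ W_h p̂_h = (1425·0.365 + 175·0.238 + 600·0.161)/2200 = 0.29926
V̂(p̂_st) = Σ W_h² p̂_h(1−p̂_h)/(n_h−1):
  stratum A: (1425/2200)²·0.365·0.635/136 = 0.00071501
  stratum B: (175/2200)²·0.238·0.762/20 = 5.73763e-05
  stratum C: (600/2200)²·0.161·0.839/61 = 0.000164708
V̂(p̂_st) = 0.000937094; SE = √V̂ = 0.030612

p̂_st ≈ 0.2993, SE ≈ 0.0306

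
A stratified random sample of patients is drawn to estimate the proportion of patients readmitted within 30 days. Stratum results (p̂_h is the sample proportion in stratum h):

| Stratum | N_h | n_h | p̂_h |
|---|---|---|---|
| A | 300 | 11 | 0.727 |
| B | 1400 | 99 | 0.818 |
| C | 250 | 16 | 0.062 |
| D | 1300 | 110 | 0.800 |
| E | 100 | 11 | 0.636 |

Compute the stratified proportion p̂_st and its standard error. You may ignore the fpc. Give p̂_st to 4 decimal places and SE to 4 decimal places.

p̂_st ≈ 0.7410, SE ≈ 0.0262

N = 3350; stratum weights W_h = N_h/N.
p̂_st = Σ W_h p̂_h = (300·0.727 + 1400·0.818 + 250·0.062 + 1300·0.800 + 100·0.636)/3350 = 0.74101
V̂(p̂_st) = Σ W_h² p̂_h(1−p̂_h)/(n_h−1):
  stratum A: (300/3350)²·0.727·0.273/10 = 0.000159166
  stratum B: (1400/3350)²·0.818·0.182/98 = 0.000265317
  stratum C: (250/3350)²·0.062·0.938/15 = 2.1592e-05
  stratum D: (1300/3350)²·0.800·0.200/109 = 0.00022105
  stratum E: (100/3350)²·0.636·0.364/10 = 2.06286e-05
V̂(p̂_st) = 0.000687753; SE = √V̂ = 0.0262251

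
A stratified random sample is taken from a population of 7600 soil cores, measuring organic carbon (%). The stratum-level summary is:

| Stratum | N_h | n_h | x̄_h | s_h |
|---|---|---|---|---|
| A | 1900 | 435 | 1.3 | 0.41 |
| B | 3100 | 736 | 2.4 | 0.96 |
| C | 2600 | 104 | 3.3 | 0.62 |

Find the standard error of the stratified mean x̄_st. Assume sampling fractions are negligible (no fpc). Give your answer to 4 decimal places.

SE(x̄_st) ≈ 0.0258

V̂(x̄_st) = Σ W_h² s_h²/n_h, with W_h = N_h/N and N = 7600:
  stratum A: (1900/7600)²·0.41²/435 = 2.41523e-05
  stratum B: (3100/7600)²·0.96²/736 = 0.000208334
  stratum C: (2600/7600)²·0.62²/104 = 0.000432583
V̂(x̄_st) = 0.00066507
SE(x̄_st) = √0.00066507 = 0.0257889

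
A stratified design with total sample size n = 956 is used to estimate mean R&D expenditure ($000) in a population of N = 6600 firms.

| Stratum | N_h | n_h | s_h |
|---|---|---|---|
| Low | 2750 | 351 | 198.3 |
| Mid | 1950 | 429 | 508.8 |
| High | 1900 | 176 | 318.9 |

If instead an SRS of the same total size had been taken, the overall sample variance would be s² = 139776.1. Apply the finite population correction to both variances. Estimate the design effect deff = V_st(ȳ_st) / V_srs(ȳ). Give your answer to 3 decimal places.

deff ≈ 0.812

V̂(ȳ_st) = Σ W_h² (1 − n_h/N_h) s_h²/n_h, with W_h = N_h/N and N = 6600:
  stratum Low: (2750/6600)²·(1 − 351/2750)·198.3²/351 = 16.9673
  stratum Mid: (1950/6600)²·(1 − 429/1950)·508.8²/429 = 41.0878
  stratum High: (1900/6600)²·(1 − 176/1900)·318.9²/176 = 43.451
V_st = 101.506
V_srs = (1 − 956/6600)·139776.1/956 = 125.031
deff = V_st / V_srs = 101.506/125.031 = 0.8118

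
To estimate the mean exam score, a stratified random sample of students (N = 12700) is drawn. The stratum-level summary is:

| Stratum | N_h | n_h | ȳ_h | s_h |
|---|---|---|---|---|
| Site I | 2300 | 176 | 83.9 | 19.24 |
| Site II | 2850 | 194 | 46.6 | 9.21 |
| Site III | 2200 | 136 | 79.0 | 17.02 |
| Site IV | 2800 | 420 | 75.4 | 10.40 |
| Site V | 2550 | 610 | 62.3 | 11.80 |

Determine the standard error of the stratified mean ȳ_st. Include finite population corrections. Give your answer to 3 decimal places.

SE(ȳ_st) ≈ 0.402

V̂(ȳ_st) = Σ W_h² (1 − n_h/N_h) s_h²/n_h, with W_h = N_h/N and N = 12700:
  stratum Site I: (2300/12700)²·(1 − 176/2300)·19.24²/176 = 0.0637048
  stratum Site II: (2850/12700)²·(1 − 194/2850)·9.21²/194 = 0.0205203
  stratum Site III: (2200/12700)²·(1 − 136/2200)·17.02²/136 = 0.059966
  stratum Site IV: (2800/12700)²·(1 − 420/2800)·10.40²/420 = 0.0106401
  stratum Site V: (2550/12700)²·(1 − 610/2550)·11.80²/610 = 0.00700114
V̂(ȳ_st) = 0.161832
SE(ȳ_st) = √0.161832 = 0.402284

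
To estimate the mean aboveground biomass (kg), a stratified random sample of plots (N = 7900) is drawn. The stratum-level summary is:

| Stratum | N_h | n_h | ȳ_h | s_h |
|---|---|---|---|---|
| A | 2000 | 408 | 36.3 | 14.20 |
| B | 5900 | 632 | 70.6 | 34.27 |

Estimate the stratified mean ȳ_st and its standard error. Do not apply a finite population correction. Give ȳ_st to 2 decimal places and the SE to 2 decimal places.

ȳ_st = Σ W_h ȳ_h = (2000·36.3 + 5900·70.6)/7900 = 61.91646
V̂(ȳ_st) = Σ W_h² s_h²/n_h, with W_h = N_h/N and N = 7900:
  stratum A: (2000/7900)²·14.20²/408 = 0.0316754
  stratum B: (5900/7900)²·34.27²/632 = 1.03648
V̂(ȳ_st) = 1.06816
SE(ȳ_st) = √1.06816 = 1.03352

ȳ_st ≈ 61.92, SE ≈ 1.03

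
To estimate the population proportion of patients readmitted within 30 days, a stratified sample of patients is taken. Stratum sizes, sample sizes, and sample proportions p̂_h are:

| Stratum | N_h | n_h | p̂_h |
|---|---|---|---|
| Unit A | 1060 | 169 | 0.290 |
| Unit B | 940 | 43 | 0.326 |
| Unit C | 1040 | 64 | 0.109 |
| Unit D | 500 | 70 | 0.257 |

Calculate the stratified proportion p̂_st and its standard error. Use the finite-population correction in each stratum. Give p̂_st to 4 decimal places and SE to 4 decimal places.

p̂_st ≈ 0.2417, SE ≈ 0.0248

N = 3540; stratum weights W_h = N_h/N.
p̂_st = Σ W_h p̂_h = (1060·0.290 + 940·0.326 + 1040·0.109 + 500·0.257)/3540 = 0.24172
V̂(p̂_st) = Σ W_h² (1 − n_h/N_h) p̂_h(1−p̂_h)/(n_h−1):
  stratum Unit A: (1060/3540)²·(1 − 169/1060)·0.290·0.710/168 = 9.23685e-05
  stratum Unit B: (940/3540)²·(1 − 43/940)·0.326·0.674/42 = 0.000351999
  stratum Unit C: (1040/3540)²·(1 − 64/1040)·0.109·0.891/63 = 0.000124865
  stratum Unit D: (500/3540)²·(1 − 70/500)·0.257·0.743/69 = 4.74794e-05
V̂(p̂_st) = 0.000616712; SE = √V̂ = 0.0248337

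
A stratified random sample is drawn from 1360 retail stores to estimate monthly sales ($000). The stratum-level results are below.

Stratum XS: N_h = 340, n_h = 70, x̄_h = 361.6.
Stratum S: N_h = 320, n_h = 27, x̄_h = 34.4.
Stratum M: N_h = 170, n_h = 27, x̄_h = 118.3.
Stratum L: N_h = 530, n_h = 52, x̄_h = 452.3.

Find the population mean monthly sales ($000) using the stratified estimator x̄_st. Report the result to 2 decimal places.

N = Σ N_h = 1360. Stratum weights W_h = N_h/N.
x̄_st = (340·361.6 + 320·34.4 + 170·118.3 + 530·452.3) / 1360 = 289.5456

x̄_st ≈ 289.55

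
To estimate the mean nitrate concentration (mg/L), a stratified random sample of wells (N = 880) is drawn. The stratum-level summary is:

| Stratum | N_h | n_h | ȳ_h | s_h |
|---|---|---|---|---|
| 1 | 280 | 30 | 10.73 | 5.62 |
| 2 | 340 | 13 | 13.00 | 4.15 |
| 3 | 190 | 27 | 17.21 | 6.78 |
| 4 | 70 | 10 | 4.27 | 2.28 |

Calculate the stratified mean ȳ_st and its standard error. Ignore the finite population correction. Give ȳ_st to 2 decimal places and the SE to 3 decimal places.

ȳ_st ≈ 12.49, SE ≈ 0.622

ȳ_st = Σ W_h ȳ_h = (280·10.73 + 340·13.00 + 190·17.21 + 70·4.27)/880 = 12.49227
V̂(ȳ_st) = Σ W_h² s_h²/n_h, with W_h = N_h/N and N = 880:
  stratum 1: (280/880)²·5.62²/30 = 0.106586
  stratum 2: (340/880)²·4.15²/13 = 0.197763
  stratum 3: (190/880)²·6.78²/27 = 0.0793665
  stratum 4: (70/880)²·2.28²/10 = 0.00328928
V̂(ȳ_st) = 0.387005
SE(ȳ_st) = √0.387005 = 0.622098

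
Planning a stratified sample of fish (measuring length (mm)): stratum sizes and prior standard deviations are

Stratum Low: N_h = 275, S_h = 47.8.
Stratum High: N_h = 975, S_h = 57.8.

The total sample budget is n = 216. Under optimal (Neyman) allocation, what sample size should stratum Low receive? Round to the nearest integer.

Neyman allocation: n_h = n · N_h S_h / Σ N_i S_i, with n = 216.
  stratum Low: N_h·S_h = 275·47.8 = 13145.00
  stratum High: N_h·S_h = 975·57.8 = 56355.00
Σ N_h S_h = 69500.00
n for stratum Low = 216·13145.00/69500.00 = 40.854 → 41

41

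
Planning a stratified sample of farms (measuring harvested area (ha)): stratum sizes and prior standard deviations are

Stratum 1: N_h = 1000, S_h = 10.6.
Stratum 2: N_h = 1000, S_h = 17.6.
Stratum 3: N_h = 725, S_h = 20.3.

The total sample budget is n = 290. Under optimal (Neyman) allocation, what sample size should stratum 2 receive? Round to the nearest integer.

119

Neyman allocation: n_h = n · N_h S_h / Σ N_i S_i, with n = 290.
  stratum 1: N_h·S_h = 1000·10.6 = 10600.00
  stratum 2: N_h·S_h = 1000·17.6 = 17600.00
  stratum 3: N_h·S_h = 725·20.3 = 14717.50
Σ N_h S_h = 42917.50
n for stratum 2 = 290·17600.00/42917.50 = 118.926 → 119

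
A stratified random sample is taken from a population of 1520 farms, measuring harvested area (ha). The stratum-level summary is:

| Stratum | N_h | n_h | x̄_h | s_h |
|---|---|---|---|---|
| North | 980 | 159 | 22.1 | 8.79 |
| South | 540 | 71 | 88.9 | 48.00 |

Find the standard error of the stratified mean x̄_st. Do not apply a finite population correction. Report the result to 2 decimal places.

V̂(x̄_st) = Σ W_h² s_h²/n_h, with W_h = N_h/N and N = 1520:
  stratum North: (980/1520)²·8.79²/159 = 0.201997
  stratum South: (540/1520)²·48.00²/71 = 4.09567
V̂(x̄_st) = 4.29766
SE(x̄_st) = √4.29766 = 2.07308

SE(x̄_st) ≈ 2.07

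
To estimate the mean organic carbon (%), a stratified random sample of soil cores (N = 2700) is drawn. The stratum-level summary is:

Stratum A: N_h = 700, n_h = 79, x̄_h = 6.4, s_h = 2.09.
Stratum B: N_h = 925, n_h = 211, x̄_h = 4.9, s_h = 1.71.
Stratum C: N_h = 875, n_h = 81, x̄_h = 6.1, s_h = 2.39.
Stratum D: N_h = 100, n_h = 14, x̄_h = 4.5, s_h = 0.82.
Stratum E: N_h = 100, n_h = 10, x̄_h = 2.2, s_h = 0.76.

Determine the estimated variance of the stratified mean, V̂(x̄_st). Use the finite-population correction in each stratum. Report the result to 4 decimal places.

V̂(x̄_st) = Σ W_h² (1 − n_h/N_h) s_h²/n_h, with W_h = N_h/N and N = 2700:
  stratum A: (700/2700)²·(1 − 79/700)·2.09²/79 = 0.00329707
  stratum B: (925/2700)²·(1 − 211/925)·1.71²/211 = 0.00125552
  stratum C: (875/2700)²·(1 − 81/875)·2.39²/81 = 0.00672066
  stratum D: (100/2700)²·(1 − 14/100)·0.82²/14 = 5.66592e-05
  stratum E: (100/2700)²·(1 − 10/100)·0.76²/10 = 7.13086e-05
V̂(x̄_st) = 0.0114012

V̂(x̄_st) ≈ 0.0114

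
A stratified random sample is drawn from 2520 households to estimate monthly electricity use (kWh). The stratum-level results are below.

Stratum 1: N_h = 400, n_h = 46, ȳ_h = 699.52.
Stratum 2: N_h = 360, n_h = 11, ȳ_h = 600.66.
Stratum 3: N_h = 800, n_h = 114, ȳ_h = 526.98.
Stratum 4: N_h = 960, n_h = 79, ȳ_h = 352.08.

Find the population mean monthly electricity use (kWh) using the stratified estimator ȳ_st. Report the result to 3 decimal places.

ȳ_st ≈ 498.264

N = Σ N_h = 2520. Stratum weights W_h = N_h/N.
ȳ_st = (400·699.52 + 360·600.66 + 800·526.98 + 960·352.08) / 2520 = 498.26444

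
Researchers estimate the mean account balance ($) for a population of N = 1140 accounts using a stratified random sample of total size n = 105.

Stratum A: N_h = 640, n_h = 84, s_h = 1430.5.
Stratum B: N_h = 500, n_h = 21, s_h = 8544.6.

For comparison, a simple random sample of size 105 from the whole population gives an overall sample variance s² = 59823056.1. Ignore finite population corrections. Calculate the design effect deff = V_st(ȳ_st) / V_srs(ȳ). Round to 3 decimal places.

V̂(ȳ_st) = Σ W_h² s_h²/n_h, with W_h = N_h/N and N = 1140:
  stratum A: (640/1140)²·1430.5²/84 = 7677.97
  stratum B: (500/1140)²·8544.6²/21 = 668797
V_st = 676475
V_srs = s²/n = 59823056.1/105 = 569743
deff = V_st / V_srs = 676475/569743 = 1.1873

deff ≈ 1.187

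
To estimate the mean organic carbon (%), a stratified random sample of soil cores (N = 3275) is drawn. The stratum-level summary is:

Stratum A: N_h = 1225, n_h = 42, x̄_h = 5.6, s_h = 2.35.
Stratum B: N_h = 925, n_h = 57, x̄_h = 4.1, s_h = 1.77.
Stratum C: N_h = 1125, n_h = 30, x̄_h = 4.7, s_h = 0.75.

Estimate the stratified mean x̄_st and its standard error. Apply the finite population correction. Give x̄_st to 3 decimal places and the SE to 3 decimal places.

x̄_st ≈ 4.867, SE ≈ 0.155

x̄_st = Σ W_h x̄_h = (1225·5.6 + 925·4.1 + 1125·4.7)/3275 = 4.86718
V̂(x̄_st) = Σ W_h² (1 − n_h/N_h) s_h²/n_h, with W_h = N_h/N and N = 3275:
  stratum A: (1225/3275)²·(1 − 42/1225)·2.35²/42 = 0.0177658
  stratum B: (925/3275)²·(1 − 57/925)·1.77²/57 = 0.00411444
  stratum C: (1125/3275)²·(1 − 30/1125)·0.75²/30 = 0.0021535
V̂(x̄_st) = 0.0240337
SE(x̄_st) = √0.0240337 = 0.155028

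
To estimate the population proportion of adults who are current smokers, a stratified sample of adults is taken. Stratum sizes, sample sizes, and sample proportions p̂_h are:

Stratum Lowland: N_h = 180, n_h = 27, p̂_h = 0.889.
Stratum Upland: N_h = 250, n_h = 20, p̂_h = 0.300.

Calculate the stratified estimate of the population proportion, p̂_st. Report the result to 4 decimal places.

p̂_st ≈ 0.5466

N = 430; stratum weights W_h = N_h/N.
p̂_st = Σ W_h p̂_h = (180·0.889 + 250·0.300)/430 = 0.54656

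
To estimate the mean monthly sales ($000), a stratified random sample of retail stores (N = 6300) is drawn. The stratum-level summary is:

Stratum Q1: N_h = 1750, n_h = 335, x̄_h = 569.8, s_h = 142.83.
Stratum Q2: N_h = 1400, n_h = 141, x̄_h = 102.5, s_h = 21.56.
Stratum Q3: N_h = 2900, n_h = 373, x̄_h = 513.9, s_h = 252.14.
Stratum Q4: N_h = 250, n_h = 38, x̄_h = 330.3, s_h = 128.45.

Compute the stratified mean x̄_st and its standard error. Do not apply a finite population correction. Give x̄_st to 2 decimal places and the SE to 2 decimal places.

x̄_st = Σ W_h x̄_h = (1750·569.8 + 1400·102.5 + 2900·513.9 + 250·330.3)/6300 = 430.71984
V̂(x̄_st) = Σ W_h² s_h²/n_h, with W_h = N_h/N and N = 6300:
  stratum Q1: (1750/6300)²·142.83²/335 = 4.69882
  stratum Q2: (1400/6300)²·21.56²/141 = 0.1628
  stratum Q3: (2900/6300)²·252.14²/373 = 36.1152
  stratum Q4: (250/6300)²·128.45²/38 = 0.683728
V̂(x̄_st) = 41.6605
SE(x̄_st) = √41.6605 = 6.4545

x̄_st ≈ 430.72, SE ≈ 6.45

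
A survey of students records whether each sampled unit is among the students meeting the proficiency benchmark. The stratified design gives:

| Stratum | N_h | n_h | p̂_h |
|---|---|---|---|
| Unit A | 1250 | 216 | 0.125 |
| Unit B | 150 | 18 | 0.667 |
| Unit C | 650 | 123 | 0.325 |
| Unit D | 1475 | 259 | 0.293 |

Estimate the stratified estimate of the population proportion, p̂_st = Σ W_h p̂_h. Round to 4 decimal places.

p̂_st ≈ 0.2552

N = 3525; stratum weights W_h = N_h/N.
p̂_st = Σ W_h p̂_h = (1250·0.125 + 150·0.667 + 650·0.325 + 1475·0.293)/3525 = 0.25524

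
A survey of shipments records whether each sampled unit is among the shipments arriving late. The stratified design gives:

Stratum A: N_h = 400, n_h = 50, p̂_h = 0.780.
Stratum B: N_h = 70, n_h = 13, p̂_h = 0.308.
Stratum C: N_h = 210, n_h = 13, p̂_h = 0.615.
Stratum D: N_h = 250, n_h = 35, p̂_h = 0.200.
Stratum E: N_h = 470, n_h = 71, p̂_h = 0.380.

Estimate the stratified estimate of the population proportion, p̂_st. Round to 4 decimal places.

N = 1400; stratum weights W_h = N_h/N.
p̂_st = Σ W_h p̂_h = (400·0.780 + 70·0.308 + 210·0.615 + 250·0.200 + 470·0.380)/1400 = 0.49379

p̂_st ≈ 0.4938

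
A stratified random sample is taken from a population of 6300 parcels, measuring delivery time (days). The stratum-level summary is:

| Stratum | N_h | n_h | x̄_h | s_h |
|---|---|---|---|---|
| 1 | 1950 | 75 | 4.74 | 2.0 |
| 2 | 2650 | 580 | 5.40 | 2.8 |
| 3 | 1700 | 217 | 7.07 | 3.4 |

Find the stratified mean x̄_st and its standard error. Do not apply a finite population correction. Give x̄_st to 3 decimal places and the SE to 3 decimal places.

x̄_st = Σ W_h x̄_h = (1950·4.74 + 2650·5.40 + 1700·7.07)/6300 = 5.64635
V̂(x̄_st) = Σ W_h² s_h²/n_h, with W_h = N_h/N and N = 6300:
  stratum 1: (1950/6300)²·2.0²/75 = 0.0051096
  stratum 2: (2650/6300)²·2.8²/580 = 0.00239166
  stratum 3: (1700/6300)²·3.4²/217 = 0.00387896
V̂(x̄_st) = 0.0113802
SE(x̄_st) = √0.0113802 = 0.106678

x̄_st ≈ 5.646, SE ≈ 0.107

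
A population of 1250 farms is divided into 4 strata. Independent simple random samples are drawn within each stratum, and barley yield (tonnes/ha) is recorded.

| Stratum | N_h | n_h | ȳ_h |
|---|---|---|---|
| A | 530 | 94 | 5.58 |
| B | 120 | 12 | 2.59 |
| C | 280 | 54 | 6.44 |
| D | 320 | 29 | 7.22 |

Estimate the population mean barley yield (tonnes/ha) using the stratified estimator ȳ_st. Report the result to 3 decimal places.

ȳ_st ≈ 5.905

N = Σ N_h = 1250. Stratum weights W_h = N_h/N.
ȳ_st = (530·5.58 + 120·2.59 + 280·6.44 + 320·7.22) / 1250 = 5.90544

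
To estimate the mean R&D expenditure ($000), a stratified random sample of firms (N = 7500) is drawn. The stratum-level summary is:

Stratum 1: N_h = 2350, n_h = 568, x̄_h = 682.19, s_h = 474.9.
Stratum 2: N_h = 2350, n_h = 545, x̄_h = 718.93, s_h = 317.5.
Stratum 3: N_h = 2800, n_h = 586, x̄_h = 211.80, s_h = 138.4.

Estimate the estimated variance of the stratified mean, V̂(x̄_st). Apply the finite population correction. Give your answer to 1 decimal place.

V̂(x̄_st) ≈ 47.1

V̂(x̄_st) = Σ W_h² (1 − n_h/N_h) s_h²/n_h, with W_h = N_h/N and N = 7500:
  stratum 1: (2350/7500)²·(1 − 568/2350)·474.9²/568 = 29.5603
  stratum 2: (2350/7500)²·(1 − 545/2350)·317.5²/545 = 13.9481
  stratum 3: (2800/7500)²·(1 − 586/2800)·138.4²/586 = 3.60236
V̂(x̄_st) = 47.1107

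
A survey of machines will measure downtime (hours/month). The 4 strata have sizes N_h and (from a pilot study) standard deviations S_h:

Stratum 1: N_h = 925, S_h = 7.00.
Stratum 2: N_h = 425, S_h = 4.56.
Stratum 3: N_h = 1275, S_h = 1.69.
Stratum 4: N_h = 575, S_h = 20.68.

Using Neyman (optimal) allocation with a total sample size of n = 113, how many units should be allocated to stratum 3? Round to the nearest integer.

Neyman allocation: n_h = n · N_h S_h / Σ N_i S_i, with n = 113.
  stratum 1: N_h·S_h = 925·7.00 = 6475.00
  stratum 2: N_h·S_h = 425·4.56 = 1938.00
  stratum 3: N_h·S_h = 1275·1.69 = 2154.75
  stratum 4: N_h·S_h = 575·20.68 = 11891.00
Σ N_h S_h = 22458.75
n for stratum 3 = 113·2154.75/22458.75 = 10.842 → 11

11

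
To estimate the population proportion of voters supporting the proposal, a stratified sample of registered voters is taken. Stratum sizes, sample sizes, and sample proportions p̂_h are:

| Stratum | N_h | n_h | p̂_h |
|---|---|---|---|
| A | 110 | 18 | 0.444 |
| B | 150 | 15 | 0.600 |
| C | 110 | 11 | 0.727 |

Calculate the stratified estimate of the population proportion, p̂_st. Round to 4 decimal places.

N = 370; stratum weights W_h = N_h/N.
p̂_st = Σ W_h p̂_h = (110·0.444 + 150·0.600 + 110·0.727)/370 = 0.59138

p̂_st ≈ 0.5914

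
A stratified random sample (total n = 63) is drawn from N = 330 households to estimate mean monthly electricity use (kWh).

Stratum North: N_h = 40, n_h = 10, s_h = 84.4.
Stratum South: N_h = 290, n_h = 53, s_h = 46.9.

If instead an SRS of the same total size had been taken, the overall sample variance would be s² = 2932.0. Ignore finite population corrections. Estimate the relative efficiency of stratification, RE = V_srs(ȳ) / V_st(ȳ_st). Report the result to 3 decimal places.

V̂(ȳ_st) = Σ W_h² s_h²/n_h, with W_h = N_h/N and N = 330:
  stratum North: (40/330)²·84.4²/10 = 10.4659
  stratum South: (290/330)²·46.9²/53 = 32.0507
V_st = 42.5166
V_srs = s²/n = 2932.0/63 = 46.5397
Relative efficiency = V_srs / V_st = 46.5397/42.5166 = 1.0946

RE ≈ 1.095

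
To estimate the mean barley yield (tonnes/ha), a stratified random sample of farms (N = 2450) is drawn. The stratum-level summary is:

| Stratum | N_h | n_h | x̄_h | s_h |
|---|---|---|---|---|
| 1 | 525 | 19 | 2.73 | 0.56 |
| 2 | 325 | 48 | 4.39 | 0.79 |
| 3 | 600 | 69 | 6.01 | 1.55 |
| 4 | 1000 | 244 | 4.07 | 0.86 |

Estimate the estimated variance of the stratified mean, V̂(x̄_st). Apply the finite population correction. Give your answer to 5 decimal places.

V̂(x̄_st) ≈ 0.00316

V̂(x̄_st) = Σ W_h² (1 − n_h/N_h) s_h²/n_h, with W_h = N_h/N and N = 2450:
  stratum 1: (525/2450)²·(1 − 19/525)·0.56²/19 = 0.000730466
  stratum 2: (325/2450)²·(1 − 48/325)·0.79²/48 = 0.000195004
  stratum 3: (600/2450)²·(1 − 69/600)·1.55²/69 = 0.00184811
  stratum 4: (1000/2450)²·(1 − 244/1000)·0.86²/244 = 0.000381766
V̂(x̄_st) = 0.00315535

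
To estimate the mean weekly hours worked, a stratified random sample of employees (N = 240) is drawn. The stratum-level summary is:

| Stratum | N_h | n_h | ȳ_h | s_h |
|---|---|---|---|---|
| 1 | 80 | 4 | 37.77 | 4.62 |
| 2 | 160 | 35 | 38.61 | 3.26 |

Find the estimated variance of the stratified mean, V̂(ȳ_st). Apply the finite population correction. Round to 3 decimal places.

V̂(ȳ_st) ≈ 0.669

V̂(ȳ_st) = Σ W_h² (1 − n_h/N_h) s_h²/n_h, with W_h = N_h/N and N = 240:
  stratum 1: (80/240)²·(1 − 4/80)·4.62²/4 = 0.563255
  stratum 2: (160/240)²·(1 − 35/160)·3.26²/35 = 0.105433
V̂(ȳ_st) = 0.668688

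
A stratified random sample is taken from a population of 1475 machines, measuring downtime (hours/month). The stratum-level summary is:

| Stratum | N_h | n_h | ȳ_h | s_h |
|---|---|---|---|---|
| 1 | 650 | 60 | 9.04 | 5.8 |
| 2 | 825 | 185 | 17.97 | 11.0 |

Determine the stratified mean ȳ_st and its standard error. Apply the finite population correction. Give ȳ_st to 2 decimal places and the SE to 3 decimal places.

ȳ_st ≈ 14.03, SE ≈ 0.508

ȳ_st = Σ W_h ȳ_h = (650·9.04 + 825·17.97)/1475 = 14.03475
V̂(ȳ_st) = Σ W_h² (1 − n_h/N_h) s_h²/n_h, with W_h = N_h/N and N = 1475:
  stratum 1: (650/1475)²·(1 − 60/650)·5.8²/60 = 0.0988294
  stratum 2: (825/1475)²·(1 − 185/825)·11.0²/185 = 0.158732
V̂(ȳ_st) = 0.257561
SE(ȳ_st) = √0.257561 = 0.507505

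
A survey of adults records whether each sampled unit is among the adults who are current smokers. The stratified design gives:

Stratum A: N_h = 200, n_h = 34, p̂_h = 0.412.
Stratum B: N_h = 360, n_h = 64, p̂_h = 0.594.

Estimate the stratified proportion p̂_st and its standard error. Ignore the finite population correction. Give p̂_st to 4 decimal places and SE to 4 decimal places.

p̂_st ≈ 0.5290, SE ≈ 0.0502

N = 560; stratum weights W_h = N_h/N.
p̂_st = Σ W_h p̂_h = (200·0.412 + 360·0.594)/560 = 0.52900
V̂(p̂_st) = Σ W_h² p̂_h(1−p̂_h)/(n_h−1):
  stratum A: (200/560)²·0.412·0.588/33 = 0.000936364
  stratum B: (360/560)²·0.594·0.406/63 = 0.00158198
V̂(p̂_st) = 0.00251834; SE = √V̂ = 0.0501831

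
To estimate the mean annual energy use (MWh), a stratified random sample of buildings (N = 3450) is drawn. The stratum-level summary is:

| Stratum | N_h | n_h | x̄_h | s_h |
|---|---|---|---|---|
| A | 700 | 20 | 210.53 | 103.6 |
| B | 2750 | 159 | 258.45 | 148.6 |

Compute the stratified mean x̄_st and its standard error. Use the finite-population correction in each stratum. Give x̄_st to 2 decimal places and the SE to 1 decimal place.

x̄_st = Σ W_h x̄_h = (700·210.53 + 2750·258.45)/3450 = 248.72710
V̂(x̄_st) = Σ W_h² (1 − n_h/N_h) s_h²/n_h, with W_h = N_h/N and N = 3450:
  stratum A: (700/3450)²·(1 − 20/700)·103.6²/20 = 21.4614
  stratum B: (2750/3450)²·(1 − 159/2750)·148.6²/159 = 83.1385
V̂(x̄_st) = 104.6
SE(x̄_st) = √104.6 = 10.2274

x̄_st ≈ 248.73, SE ≈ 10.2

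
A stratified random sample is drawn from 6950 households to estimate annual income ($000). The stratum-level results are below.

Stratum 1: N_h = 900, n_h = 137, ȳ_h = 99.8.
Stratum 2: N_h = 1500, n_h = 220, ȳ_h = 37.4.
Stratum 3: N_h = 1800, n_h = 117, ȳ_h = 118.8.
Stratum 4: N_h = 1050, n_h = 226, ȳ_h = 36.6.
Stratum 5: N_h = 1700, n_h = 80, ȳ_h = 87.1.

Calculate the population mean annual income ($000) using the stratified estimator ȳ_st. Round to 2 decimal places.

ȳ_st ≈ 78.60

N = Σ N_h = 6950. Stratum weights W_h = N_h/N.
ȳ_st = (900·99.8 + 1500·37.4 + 1800·118.8 + 1050·36.6 + 1700·87.1) / 6950 = 78.5986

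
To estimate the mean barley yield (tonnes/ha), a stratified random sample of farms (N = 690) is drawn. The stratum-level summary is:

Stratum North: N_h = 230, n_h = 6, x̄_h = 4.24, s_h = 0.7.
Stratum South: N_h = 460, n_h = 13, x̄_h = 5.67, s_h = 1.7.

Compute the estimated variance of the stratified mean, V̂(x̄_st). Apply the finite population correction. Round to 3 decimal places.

V̂(x̄_st) = Σ W_h² (1 − n_h/N_h) s_h²/n_h, with W_h = N_h/N and N = 690:
  stratum North: (230/690)²·(1 − 6/230)·0.7²/6 = 0.00883736
  stratum South: (460/690)²·(1 − 13/460)·1.7²/13 = 0.0960111
V̂(x̄_st) = 0.104849

V̂(x̄_st) ≈ 0.105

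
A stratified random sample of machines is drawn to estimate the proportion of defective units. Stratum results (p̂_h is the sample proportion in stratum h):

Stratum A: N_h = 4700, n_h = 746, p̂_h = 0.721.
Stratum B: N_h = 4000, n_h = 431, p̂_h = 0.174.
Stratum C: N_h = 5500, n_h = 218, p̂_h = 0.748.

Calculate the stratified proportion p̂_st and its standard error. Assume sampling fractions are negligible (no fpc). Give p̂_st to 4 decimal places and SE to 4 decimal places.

N = 14200; stratum weights W_h = N_h/N.
p̂_st = Σ W_h p̂_h = (4700·0.721 + 4000·0.174 + 5500·0.748)/14200 = 0.57737
V̂(p̂_st) = Σ W_h² p̂_h(1−p̂_h)/(n_h−1):
  stratum A: (4700/14200)²·0.721·0.279/745 = 2.95803e-05
  stratum B: (4000/14200)²·0.174·0.826/430 = 2.65219e-05
  stratum C: (5500/14200)²·0.748·0.252/217 = 0.000130314
V̂(p̂_st) = 0.000186416; SE = √V̂ = 0.0136534

p̂_st ≈ 0.5774, SE ≈ 0.0137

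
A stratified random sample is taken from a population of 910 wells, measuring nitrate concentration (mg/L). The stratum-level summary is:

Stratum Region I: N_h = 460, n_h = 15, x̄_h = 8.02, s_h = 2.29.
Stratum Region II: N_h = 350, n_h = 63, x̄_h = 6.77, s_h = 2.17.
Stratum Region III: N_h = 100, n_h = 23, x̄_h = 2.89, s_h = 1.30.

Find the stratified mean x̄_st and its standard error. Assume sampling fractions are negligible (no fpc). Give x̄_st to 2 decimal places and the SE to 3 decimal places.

x̄_st = Σ W_h x̄_h = (460·8.02 + 350·6.77 + 100·2.89)/910 = 6.97549
V̂(x̄_st) = Σ W_h² s_h²/n_h, with W_h = N_h/N and N = 910:
  stratum Region I: (460/910)²·2.29²/15 = 0.0893331
  stratum Region II: (350/910)²·2.17²/63 = 0.0110569
  stratum Region III: (100/910)²·1.30²/23 = 0.000887311
V̂(x̄_st) = 0.101277
SE(x̄_st) = √0.101277 = 0.318241

x̄_st ≈ 6.98, SE ≈ 0.318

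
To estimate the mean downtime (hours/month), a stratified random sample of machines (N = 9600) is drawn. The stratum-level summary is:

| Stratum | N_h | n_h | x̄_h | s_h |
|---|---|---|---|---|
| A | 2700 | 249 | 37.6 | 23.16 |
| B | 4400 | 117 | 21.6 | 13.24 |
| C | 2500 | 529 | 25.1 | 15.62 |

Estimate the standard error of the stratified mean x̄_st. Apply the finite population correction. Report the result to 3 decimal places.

V̂(x̄_st) = Σ W_h² (1 − n_h/N_h) s_h²/n_h, with W_h = N_h/N and N = 9600:
  stratum A: (2700/9600)²·(1 − 249/2700)·23.16²/249 = 0.154683
  stratum B: (4400/9600)²·(1 − 117/4400)·13.24²/117 = 0.306372
  stratum C: (2500/9600)²·(1 − 529/2500)·15.62²/529 = 0.0246599
V̂(x̄_st) = 0.485714
SE(x̄_st) = √0.485714 = 0.696932

SE(x̄_st) ≈ 0.697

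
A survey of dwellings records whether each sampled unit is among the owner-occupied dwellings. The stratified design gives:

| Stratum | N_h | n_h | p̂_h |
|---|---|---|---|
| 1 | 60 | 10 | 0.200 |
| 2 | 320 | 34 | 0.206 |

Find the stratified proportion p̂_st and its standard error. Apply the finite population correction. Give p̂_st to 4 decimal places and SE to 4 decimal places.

p̂_st ≈ 0.2051, SE ≈ 0.0593

N = 380; stratum weights W_h = N_h/N.
p̂_st = Σ W_h p̂_h = (60·0.200 + 320·0.206)/380 = 0.20505
V̂(p̂_st) = Σ W_h² (1 − n_h/N_h) p̂_h(1−p̂_h)/(n_h−1):
  stratum 1: (60/380)²·(1 − 10/60)·0.200·0.800/9 = 0.000369344
  stratum 2: (320/380)²·(1 − 34/320)·0.206·0.794/33 = 0.0031414
V̂(p̂_st) = 0.00351074; SE = √V̂ = 0.0592515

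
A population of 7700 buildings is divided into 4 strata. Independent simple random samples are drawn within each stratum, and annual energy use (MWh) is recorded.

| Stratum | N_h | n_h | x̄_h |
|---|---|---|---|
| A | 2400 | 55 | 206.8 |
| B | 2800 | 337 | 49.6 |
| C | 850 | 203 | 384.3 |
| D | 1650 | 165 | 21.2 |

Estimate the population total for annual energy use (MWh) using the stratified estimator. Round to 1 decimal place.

τ̂_st = Σ N_h x̄_h = 2400·206.8 + 2800·49.6 + 850·384.3 + 1650·21.2 = 996835.0

τ̂_st ≈ 996835.0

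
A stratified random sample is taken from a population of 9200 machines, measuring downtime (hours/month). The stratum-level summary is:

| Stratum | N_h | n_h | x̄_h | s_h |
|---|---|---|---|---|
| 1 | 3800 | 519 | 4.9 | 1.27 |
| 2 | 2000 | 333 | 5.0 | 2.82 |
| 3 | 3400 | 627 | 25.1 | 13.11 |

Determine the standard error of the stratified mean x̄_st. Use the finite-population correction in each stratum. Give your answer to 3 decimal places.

SE(x̄_st) ≈ 0.179

V̂(x̄_st) = Σ W_h² (1 − n_h/N_h) s_h²/n_h, with W_h = N_h/N and N = 9200:
  stratum 1: (3800/9200)²·(1 − 519/3800)·1.27²/519 = 0.000457777
  stratum 2: (2000/9200)²·(1 − 333/2000)·2.82²/333 = 0.000940684
  stratum 3: (3400/9200)²·(1 − 627/3400)·13.11²/627 = 0.0305345
V̂(x̄_st) = 0.031933
SE(x̄_st) = √0.031933 = 0.178698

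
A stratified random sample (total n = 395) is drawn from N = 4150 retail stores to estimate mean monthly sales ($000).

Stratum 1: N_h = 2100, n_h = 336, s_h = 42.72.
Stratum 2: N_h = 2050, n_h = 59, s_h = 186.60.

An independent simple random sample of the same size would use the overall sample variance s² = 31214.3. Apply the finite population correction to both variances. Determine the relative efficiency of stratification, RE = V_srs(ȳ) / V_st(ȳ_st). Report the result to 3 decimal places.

V̂(ȳ_st) = Σ W_h² (1 − n_h/N_h) s_h²/n_h, with W_h = N_h/N and N = 4150:
  stratum 1: (2100/4150)²·(1 − 336/2100)·42.72²/336 = 1.16827
  stratum 2: (2050/4150)²·(1 − 59/2050)·186.60²/59 = 139.862
V_st = 141.03
V_srs = (1 − 395/4150)·31214.3/395 = 71.502
Relative efficiency = V_srs / V_st = 71.502/141.03 = 0.5070

RE ≈ 0.507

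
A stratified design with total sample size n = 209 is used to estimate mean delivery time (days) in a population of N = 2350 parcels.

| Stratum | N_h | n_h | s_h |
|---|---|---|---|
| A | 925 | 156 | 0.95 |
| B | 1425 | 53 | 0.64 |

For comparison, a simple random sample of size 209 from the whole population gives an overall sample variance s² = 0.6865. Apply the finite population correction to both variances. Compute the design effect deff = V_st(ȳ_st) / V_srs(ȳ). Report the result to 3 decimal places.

V̂(ȳ_st) = Σ W_h² (1 − n_h/N_h) s_h²/n_h, with W_h = N_h/N and N = 2350:
  stratum A: (925/2350)²·(1 − 156/925)·0.95²/156 = 0.000745169
  stratum B: (1425/2350)²·(1 − 53/1425)·0.64²/53 = 0.00273601
V_st = 0.00348118
V_srs = (1 − 209/2350)·0.6865/209 = 0.00299256
deff = V_st / V_srs = 0.00348118/0.00299256 = 1.1633

deff ≈ 1.163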